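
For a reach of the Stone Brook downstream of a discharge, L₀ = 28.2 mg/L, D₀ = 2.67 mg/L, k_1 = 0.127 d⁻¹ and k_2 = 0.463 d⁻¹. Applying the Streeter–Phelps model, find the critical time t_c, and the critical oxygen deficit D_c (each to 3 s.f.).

With k_2/k_1 = 3.646 and 1 − D₀(k_2−k_1)/(k_1 L₀) = 0.7495,
t_c = ln(3.646 × 0.7495) / (0.463 − 0.127) = ln(2.732) / 0.3360 = 1.005/0.3360 = 2.992 d.
D_c = (k_1/k_2) L₀ e^(−k_1 t_c) = (0.127/0.463) × 28.2 × e^(−0.127×2.992) = 0.2743 × 28.2 × 0.6839 = 5.290 mg/L.

t_c ≈ 2.99 d; D_c ≈ 5.29 mg/L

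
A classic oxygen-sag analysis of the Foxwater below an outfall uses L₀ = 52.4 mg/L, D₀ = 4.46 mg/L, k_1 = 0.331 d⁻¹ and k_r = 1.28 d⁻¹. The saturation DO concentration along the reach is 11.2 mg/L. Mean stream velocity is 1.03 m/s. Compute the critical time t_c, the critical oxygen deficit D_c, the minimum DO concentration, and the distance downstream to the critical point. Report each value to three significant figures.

With k_r/k_1 = 3.867 and 1 − D₀(k_r−k_1)/(k_1 L₀) = 0.7560,
t_c = ln(3.867 × 0.7560) / (1.28 − 0.331) = ln(2.923) / 0.9490 = 1.073/0.9490 = 1.130 d.
D_c = (k_1/k_r) L₀ e^(−k_1 t_c) = (0.331/1.28) × 52.4 × e^(−0.331×1.130) = 0.2586 × 52.4 × 0.6879 = 9.321 mg/L.
Minimum DO = C_s − D_c = 11.2 − 9.321 = 1.879 mg/L.
x_c = v t_c = 1.03 m/s × 1.130 d × 86400 s/d = 100600 m ≈ 101 km.

t_c ≈ 1.13 d; D_c ≈ 9.32 mg/L; min DO ≈ 1.88 mg/L; x_c ≈ 101 km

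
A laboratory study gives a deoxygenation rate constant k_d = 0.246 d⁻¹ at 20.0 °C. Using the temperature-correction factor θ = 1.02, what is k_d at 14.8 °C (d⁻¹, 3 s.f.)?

k_d(T₂) = k_d(T₁) · θ^(T₂−T₁) = 0.246 × 1.02^(14.8−20.0)
= 0.246 × 1.02^-5.20 = 0.246 × 0.9022 = 0.2219 d⁻¹.

k_d ≈ 0.222 d⁻¹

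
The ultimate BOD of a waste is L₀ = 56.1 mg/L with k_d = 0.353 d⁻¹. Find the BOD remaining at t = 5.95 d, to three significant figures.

L_t = L₀ e^(−k_d t) = 56.1 × e^(−0.353×5.95) = 56.1 × 0.1224 = 6.867 mg/L.

L ≈ 6.87 mg/L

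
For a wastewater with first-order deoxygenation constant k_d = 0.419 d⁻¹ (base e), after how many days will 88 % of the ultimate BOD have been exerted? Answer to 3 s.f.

t ≈ 5.06 d

y/L₀ = 1 − e^(−k_d t) = 0.88 ⇒ e^(−k_d t) = 0.120
t = −ln(0.120) / 0.419 = 2.120 / 0.419 = 5.060 d.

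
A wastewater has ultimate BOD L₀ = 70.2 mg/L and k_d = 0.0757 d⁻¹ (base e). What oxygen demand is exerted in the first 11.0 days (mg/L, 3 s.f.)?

y_t = L₀(1 − e^(−k_d t)) = 70.2 × (1 − e^(−0.0757×11.0))
= 70.2 × (1 − 0.4349) = 70.2 × 0.5651 = 39.67 mg/L.

y ≈ 39.7 mg/L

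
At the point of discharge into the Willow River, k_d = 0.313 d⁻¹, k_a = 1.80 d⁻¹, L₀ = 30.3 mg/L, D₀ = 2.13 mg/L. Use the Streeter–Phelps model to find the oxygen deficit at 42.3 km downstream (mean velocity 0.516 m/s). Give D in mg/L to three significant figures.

Travel time t = x/v = 42.3 km / (0.516 m/s) = 42300 m / 0.516 m/s = 81980 s = 0.9488 d.
k_d L₀/(k_a−k_d) = 0.313×30.3/(1.80−0.313) = 9.484/1.487 = 6.378 mg/L.
e^(−k_d t) = e^(−0.313×0.9488) = 0.7431; e^(−k_a t) = e^(−1.80×0.9488) = 0.1813.
D = 6.378 × (0.7431 − 0.1813) + 2.13 × 0.1813 = 3.583 + 0.3861 = 3.969 mg/L.

D ≈ 3.97 mg/L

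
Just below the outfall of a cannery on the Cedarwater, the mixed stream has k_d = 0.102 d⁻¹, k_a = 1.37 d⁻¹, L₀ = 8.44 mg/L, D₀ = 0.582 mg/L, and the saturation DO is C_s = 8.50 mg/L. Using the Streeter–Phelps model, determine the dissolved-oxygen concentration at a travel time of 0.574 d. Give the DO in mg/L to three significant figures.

k_d L₀/(k_a−k_d) = 0.102×8.44/(1.37−0.102) = 0.8609/1.268 = 0.6789 mg/L.
e^(−k_d t) = e^(−0.102×0.5740) = 0.9431; e^(−k_a t) = e^(−1.37×0.5740) = 0.4555.
D = 0.6789 × (0.9431 − 0.4555) + 0.582 × 0.4555 = 0.3311 + 0.2651 = 0.5962 mg/L.
DO = C_s − D = 8.50 − 0.5962 = 7.904 mg/L.

DO ≈ 7.90 mg/L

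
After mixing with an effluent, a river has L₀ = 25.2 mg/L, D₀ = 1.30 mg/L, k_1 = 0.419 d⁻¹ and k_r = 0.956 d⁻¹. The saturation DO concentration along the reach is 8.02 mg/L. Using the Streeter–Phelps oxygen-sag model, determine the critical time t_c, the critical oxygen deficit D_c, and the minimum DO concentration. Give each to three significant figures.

With k_r/k_1 = 2.282 and 1 − D₀(k_r−k_1)/(k_1 L₀) = 0.9339,
t_c = ln(2.282 × 0.9339) / (0.956 − 0.419) = ln(2.131) / 0.5370 = 0.7565/0.5370 = 1.409 d.
D_c = (k_1/k_r) L₀ e^(−k_1 t_c) = (0.419/0.956) × 25.2 × e^(−0.419×1.409) = 0.4383 × 25.2 × 0.5542 = 6.121 mg/L.
Minimum DO = C_s − D_c = 8.02 − 6.121 = 1.899 mg/L.

t_c ≈ 1.41 d; D_c ≈ 6.12 mg/L; min DO ≈ 1.90 mg/L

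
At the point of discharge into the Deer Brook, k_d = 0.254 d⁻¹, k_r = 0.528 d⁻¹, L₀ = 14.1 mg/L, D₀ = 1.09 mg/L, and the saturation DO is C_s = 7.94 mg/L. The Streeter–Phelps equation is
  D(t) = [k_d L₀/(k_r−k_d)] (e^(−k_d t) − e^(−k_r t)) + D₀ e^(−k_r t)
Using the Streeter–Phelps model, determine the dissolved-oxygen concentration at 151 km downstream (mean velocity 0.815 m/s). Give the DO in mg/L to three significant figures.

DO ≈ 4.22 mg/L

Travel time t = x/v = 151 km / (0.815 m/s) = 151000 m / 0.815 m/s = 185300 s = 2.144 d.
k_d L₀/(k_r−k_d) = 0.254×14.1/(0.528−0.254) = 3.581/0.2740 = 13.07 mg/L.
e^(−k_d t) = e^(−0.254×2.144) = 0.5800; e^(−k_r t) = e^(−0.528×2.144) = 0.3223.
D = 13.07 × (0.5800 − 0.3223) + 1.09 × 0.3223 = 3.369 + 0.3513 = 3.720 mg/L.
DO = C_s − D = 7.94 − 3.720 = 4.220 mg/L.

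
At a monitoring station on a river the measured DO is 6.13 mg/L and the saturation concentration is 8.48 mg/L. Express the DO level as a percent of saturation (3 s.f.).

% saturation = C/C_s × 100 = 6.13/8.48 × 100 = 72.3 %.

72.3 % saturation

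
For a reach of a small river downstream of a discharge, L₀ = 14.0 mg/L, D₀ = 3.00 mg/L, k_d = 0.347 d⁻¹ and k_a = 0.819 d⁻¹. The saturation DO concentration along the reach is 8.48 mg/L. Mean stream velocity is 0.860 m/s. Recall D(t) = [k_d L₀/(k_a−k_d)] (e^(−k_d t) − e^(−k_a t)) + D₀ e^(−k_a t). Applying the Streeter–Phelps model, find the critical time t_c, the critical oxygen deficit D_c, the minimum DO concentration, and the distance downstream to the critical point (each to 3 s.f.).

t_c ≈ 1.09 d; D_c ≈ 4.06 mg/L; min DO ≈ 4.42 mg/L; x_c ≈ 80.9 km

With k_a/k_d = 2.360 and 1 − D₀(k_a−k_d)/(k_d L₀) = 0.7085,
t_c = ln(2.360 × 0.7085) / (0.819 − 0.347) = ln(1.672) / 0.4720 = 0.5142/0.4720 = 1.089 d.
D_c = (k_d/k_a) L₀ e^(−k_d t_c) = (0.347/0.819) × 14.0 × e^(−0.347×1.089) = 0.4237 × 14.0 × 0.6852 = 4.064 mg/L.
Minimum DO = C_s − D_c = 8.48 − 4.064 = 4.416 mg/L.
x_c = v t_c = 0.860 m/s × 1.089 d × 86400 s/d = 80940 m ≈ 80.9 km.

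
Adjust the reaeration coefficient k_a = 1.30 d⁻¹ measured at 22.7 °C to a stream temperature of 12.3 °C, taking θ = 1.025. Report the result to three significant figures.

k_a(T₂) = k_a(T₁) · θ^(T₂−T₁) = 1.30 × 1.025^(12.3−22.7)
= 1.30 × 1.025^-10.4 = 1.30 × 0.7735 = 1.006 d⁻¹.

k_a ≈ 1.01 d⁻¹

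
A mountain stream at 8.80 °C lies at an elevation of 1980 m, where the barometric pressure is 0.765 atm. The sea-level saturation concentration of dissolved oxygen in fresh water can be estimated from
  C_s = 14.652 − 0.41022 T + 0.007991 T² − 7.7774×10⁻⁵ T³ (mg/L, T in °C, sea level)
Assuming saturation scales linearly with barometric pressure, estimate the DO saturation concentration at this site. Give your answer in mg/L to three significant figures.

At sea level: C_s = 14.652 − 0.41022×8.80 + 0.007991×8.80² − 7.7774×10⁻⁵×8.80³ = 11.61 mg/L.
Pressure correction: C_s' = 11.61 × 0.765 = 8.880 mg/L.

C_s ≈ 8.88 mg/L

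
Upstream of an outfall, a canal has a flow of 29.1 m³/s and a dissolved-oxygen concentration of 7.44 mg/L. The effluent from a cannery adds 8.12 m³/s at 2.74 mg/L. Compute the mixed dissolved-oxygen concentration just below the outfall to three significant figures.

Flow-weighted mixing: C = (Q_r C_r + Q_w C_w)/(Q_r + Q_w)
= (29.1×7.44 + 8.12×2.74)/(29.1 + 8.12) = 238.8/37.22 = 6.415 mg/L.

6.41 mg/L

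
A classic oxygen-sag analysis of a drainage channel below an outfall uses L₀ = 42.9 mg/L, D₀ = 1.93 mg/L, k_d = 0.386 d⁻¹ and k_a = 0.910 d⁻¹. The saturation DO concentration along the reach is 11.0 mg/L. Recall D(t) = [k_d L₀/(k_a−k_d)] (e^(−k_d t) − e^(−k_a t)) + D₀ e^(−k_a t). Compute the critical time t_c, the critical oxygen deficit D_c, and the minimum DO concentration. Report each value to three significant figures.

t_c ≈ 1.52 d; D_c ≈ 10.1 mg/L; min DO ≈ 0.866 mg/L

With k_a/k_d = 2.358 and 1 − D₀(k_a−k_d)/(k_d L₀) = 0.9389,
t_c = ln(2.358 × 0.9389) / (0.910 − 0.386) = ln(2.214) / 0.5240 = 0.7946/0.5240 = 1.516 d.
D_c = (k_d/k_a) L₀ e^(−k_d t_c) = (0.386/0.910) × 42.9 × e^(−0.386×1.516) = 0.4242 × 42.9 × 0.5569 = 10.13 mg/L.
Minimum DO = C_s − D_c = 11.0 − 10.13 = 0.8656 mg/L.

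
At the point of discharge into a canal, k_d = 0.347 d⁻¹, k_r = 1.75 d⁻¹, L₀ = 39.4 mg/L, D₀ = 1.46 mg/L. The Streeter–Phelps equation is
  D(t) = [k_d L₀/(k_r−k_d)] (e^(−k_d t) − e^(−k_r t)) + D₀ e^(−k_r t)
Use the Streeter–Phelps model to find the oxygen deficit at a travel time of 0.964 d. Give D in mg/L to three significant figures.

D ≈ 5.44 mg/L

k_d L₀/(k_r−k_d) = 0.347×39.4/(1.75−0.347) = 13.67/1.403 = 9.745 mg/L.
e^(−k_d t) = e^(−0.347×0.9640) = 0.7157; e^(−k_r t) = e^(−1.75×0.9640) = 0.1851.
D = 9.745 × (0.7157 − 0.1851) + 1.46 × 0.1851 = 5.171 + 0.2702 = 5.441 mg/L.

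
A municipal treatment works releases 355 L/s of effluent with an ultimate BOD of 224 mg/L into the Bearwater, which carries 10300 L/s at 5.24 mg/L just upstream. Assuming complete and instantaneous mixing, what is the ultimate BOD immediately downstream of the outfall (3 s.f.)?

12.5 mg/L

Flow-weighted mixing: C = (Q_r C_r + Q_w C_w)/(Q_r + Q_w)
= (10300×5.24 + 355×224)/(10300 + 355) = 133500/10660 = 12.53 mg/L.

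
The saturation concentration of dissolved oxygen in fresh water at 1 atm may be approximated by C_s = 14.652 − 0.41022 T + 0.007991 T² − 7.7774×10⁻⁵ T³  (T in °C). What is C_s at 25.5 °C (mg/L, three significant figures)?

C_s ≈ 8.10 mg/L

C_s = 14.652 − 0.41022×25.5 + 0.007991×25.5² − 7.7774×10⁻⁵×25.5³ = 8.098 mg/L.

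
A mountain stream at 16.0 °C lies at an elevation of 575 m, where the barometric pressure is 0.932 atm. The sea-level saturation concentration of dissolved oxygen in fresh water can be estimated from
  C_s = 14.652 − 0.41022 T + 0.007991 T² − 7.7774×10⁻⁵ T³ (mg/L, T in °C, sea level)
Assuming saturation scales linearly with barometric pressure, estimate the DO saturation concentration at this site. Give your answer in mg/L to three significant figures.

C_s ≈ 9.15 mg/L

At sea level: C_s = 14.652 − 0.41022×16.0 + 0.007991×16.0² − 7.7774×10⁻⁵×16.0³ = 9.816 mg/L.
Pressure correction: C_s' = 9.816 × 0.932 = 9.148 mg/L.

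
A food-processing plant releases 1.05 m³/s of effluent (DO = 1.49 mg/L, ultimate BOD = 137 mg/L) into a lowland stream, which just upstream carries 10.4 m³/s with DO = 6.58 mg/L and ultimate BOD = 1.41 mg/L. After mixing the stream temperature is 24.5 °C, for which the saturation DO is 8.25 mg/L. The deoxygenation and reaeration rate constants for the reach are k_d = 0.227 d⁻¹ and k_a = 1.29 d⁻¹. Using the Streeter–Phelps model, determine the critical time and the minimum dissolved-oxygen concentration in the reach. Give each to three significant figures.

Mixed DO = (10.4×6.58 + 1.05×1.49)/(10.4+1.05) = 70.00/11.45 = 6.113 mg/L.
Mixed L₀ = (10.4×1.41 + 1.05×137)/(11.45) = 158.5/11.45 = 13.84 mg/L.
Initial deficit D₀ = C_s − DO₀ = 8.25 − 6.113 = 2.137 mg/L.
t_c = (1/1.063) ln[(1.29/0.227)(1 − 2.137×1.063/(0.227×13.84))] = 0.9407 × ln(1.575) = 0.4276 d.
D_c = (0.227/1.29) × 13.84 × e^(−0.227×0.4276) = 0.1760 × 13.84 × 0.9075 = 2.211 mg/L.
Minimum DO = 8.25 − 2.211 = 6.039 mg/L.

t_c ≈ 0.428 d; minimum DO ≈ 6.04 mg/L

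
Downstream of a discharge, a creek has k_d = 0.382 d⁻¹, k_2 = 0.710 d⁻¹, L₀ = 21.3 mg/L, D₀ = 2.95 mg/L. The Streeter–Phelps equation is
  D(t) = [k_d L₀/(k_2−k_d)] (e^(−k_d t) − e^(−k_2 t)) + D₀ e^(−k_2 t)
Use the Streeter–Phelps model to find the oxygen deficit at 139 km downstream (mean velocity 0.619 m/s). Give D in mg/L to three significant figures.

D ≈ 5.74 mg/L

Travel time t = x/v = 139 km / (0.619 m/s) = 139000 m / 0.619 m/s = 224600 s = 2.599 d.
k_d L₀/(k_2−k_d) = 0.382×21.3/(0.710−0.382) = 8.137/0.3280 = 24.81 mg/L.
e^(−k_d t) = e^(−0.382×2.599) = 0.3705; e^(−k_2 t) = e^(−0.710×2.599) = 0.1580.
D = 24.81 × (0.3705 − 0.1580) + 2.95 × 0.1580 = 5.273 + 0.4660 = 5.739 mg/L.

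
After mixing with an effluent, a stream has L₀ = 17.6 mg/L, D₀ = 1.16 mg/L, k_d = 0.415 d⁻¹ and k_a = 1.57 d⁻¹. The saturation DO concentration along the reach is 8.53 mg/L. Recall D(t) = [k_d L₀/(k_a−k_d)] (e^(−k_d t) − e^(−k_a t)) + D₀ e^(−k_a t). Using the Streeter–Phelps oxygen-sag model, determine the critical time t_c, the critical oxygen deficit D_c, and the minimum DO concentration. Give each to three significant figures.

At the critical point dD/dt = 0, so k_d L₀ e^(−k_d t) = k_a D. Substituting D(t) from the Streeter–Phelps equation and solving for t gives
t_c = ln[(k_a/k_d)(1 − D₀(k_a−k_d)/(k_d L₀))] / (k_a−k_d).
Here k_a−k_d = 1.155 d⁻¹ and 1 − D₀(k_a−k_d)/(k_d L₀) = 1 − 1.16×1.155/(0.415×17.6) = 0.8166, so
t_c = ln(3.783 × 0.8166) / 1.155 = 1.128 / 1.155 = 0.9765 d.
L(t_c) = L₀ e^(−k_d t_c) = 17.6 × 0.6668 = 11.74 mg/L, and at the critical point k_a D_c = k_d L, so D_c = (0.415/1.57) × 11.74 = 3.102 mg/L.
Minimum DO = C_s − D_c = 8.53 − 3.102 = 5.428 mg/L.

t_c ≈ 0.977 d; D_c ≈ 3.10 mg/L; min DO ≈ 5.43 mg/L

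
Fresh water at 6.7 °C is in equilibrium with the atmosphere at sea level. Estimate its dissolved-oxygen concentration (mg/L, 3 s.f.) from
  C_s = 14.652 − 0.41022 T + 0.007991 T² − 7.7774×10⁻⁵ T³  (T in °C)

C_s ≈ 12.2 mg/L

C_s = 14.652 − 0.41022×6.7 + 0.007991×6.7² − 7.7774×10⁻⁵×6.7³ = 12.24 mg/L.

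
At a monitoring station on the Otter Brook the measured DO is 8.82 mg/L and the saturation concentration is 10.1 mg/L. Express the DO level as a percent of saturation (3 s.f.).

87.3 % saturation

% saturation = C/C_s × 100 = 8.82/10.1 × 100 = 87.3 %.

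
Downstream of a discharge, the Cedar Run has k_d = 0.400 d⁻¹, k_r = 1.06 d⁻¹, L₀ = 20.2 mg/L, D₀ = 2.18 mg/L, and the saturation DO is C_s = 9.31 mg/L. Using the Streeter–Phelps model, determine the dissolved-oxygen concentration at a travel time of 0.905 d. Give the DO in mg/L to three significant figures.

DO ≈ 4.64 mg/L

k_d L₀/(k_r−k_d) = 0.400×20.2/(1.06−0.400) = 8.080/0.6600 = 12.24 mg/L.
e^(−k_d t) = e^(−0.400×0.9050) = 0.6963; e^(−k_r t) = e^(−1.06×0.9050) = 0.3832.
D = 12.24 × (0.6963 − 0.3832) + 2.18 × 0.3832 = 3.833 + 0.8353 = 4.669 mg/L.
DO = C_s − D = 9.31 − 4.669 = 4.641 mg/L.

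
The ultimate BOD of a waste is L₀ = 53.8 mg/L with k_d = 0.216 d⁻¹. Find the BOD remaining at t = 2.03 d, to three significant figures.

L_t = L₀ e^(−k_d t) = 53.8 × e^(−0.216×2.03) = 53.8 × 0.6450 = 34.70 mg/L.

L ≈ 34.7 mg/L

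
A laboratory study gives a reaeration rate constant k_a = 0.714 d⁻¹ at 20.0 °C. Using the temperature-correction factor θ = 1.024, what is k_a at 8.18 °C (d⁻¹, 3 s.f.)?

k_a ≈ 0.539 d⁻¹

k_a(T₂) = k_a(T₁) · θ^(T₂−T₁) = 0.714 × 1.024^(8.18−20.0)
= 0.714 × 1.024^-11.8 = 0.714 × 0.7555 = 0.5395 d⁻¹.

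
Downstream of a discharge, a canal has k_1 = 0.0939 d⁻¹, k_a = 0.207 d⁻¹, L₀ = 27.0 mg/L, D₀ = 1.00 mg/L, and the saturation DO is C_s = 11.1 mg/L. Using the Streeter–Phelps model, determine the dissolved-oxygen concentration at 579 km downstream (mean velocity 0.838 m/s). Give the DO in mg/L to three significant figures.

DO ≈ 4.61 mg/L

Travel time t = x/v = 579 km / (0.838 m/s) = 579000 m / 0.838 m/s = 690900 s = 7.997 d.
k_1 L₀/(k_a−k_1) = 0.0939×27.0/(0.207−0.0939) = 2.535/0.1131 = 22.42 mg/L.
e^(−k_1 t) = e^(−0.0939×7.997) = 0.4719; e^(−k_a t) = e^(−0.207×7.997) = 0.1910.
D = 22.42 × (0.4719 − 0.1910) + 1.00 × 0.1910 = 6.297 + 0.1910 = 6.488 mg/L.
DO = C_s − D = 11.1 − 6.488 = 4.612 mg/L.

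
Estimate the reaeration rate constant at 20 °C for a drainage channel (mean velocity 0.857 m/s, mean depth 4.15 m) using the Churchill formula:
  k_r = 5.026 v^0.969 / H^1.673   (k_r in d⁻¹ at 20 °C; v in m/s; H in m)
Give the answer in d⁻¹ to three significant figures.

k_r ≈ 0.400 d⁻¹

k_r = 5.026 × 0.857^0.969 / 4.15^1.673 = 5.026 × 0.8611 / 10.81 = 0.4002 d⁻¹.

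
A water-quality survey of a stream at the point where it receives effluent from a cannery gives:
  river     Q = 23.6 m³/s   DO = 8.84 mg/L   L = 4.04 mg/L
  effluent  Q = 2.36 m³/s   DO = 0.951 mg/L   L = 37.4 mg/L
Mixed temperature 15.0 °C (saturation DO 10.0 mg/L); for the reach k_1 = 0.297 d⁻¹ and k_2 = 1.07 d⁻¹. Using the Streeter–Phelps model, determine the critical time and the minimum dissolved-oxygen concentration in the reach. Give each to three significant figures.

t_c ≈ 0.140 d; minimum DO ≈ 8.12 mg/L

Mixed DO = (23.6×8.84 + 2.36×0.951)/(23.6+2.36) = 210.9/25.96 = 8.123 mg/L.
Mixed L₀ = (23.6×4.04 + 2.36×37.4)/(25.96) = 183.6/25.96 = 7.073 mg/L.
Initial deficit D₀ = C_s − DO₀ = 10.0 − 8.123 = 1.877 mg/L.
t_c = (1/0.7730) ln[(1.07/0.297)(1 − 1.877×0.7730/(0.297×7.073))] = 1.294 × ln(1.114) = 0.1397 d.
D_c = (0.297/1.07) × 7.073 × e^(−0.297×0.1397) = 0.2776 × 7.073 × 0.9594 = 1.883 mg/L.
Minimum DO = 10.0 − 1.883 = 8.117 mg/L.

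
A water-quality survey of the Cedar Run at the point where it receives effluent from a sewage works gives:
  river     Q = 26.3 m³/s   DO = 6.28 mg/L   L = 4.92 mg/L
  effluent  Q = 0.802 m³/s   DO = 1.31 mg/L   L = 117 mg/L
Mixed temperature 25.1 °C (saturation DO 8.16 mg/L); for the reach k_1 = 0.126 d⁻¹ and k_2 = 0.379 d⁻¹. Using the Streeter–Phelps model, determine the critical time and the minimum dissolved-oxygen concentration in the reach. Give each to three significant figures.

t_c ≈ 1.66 d; minimum DO ≈ 5.94 mg/L

Mixed DO = (26.3×6.28 + 0.802×1.31)/(26.3+0.802) = 166.2/27.10 = 6.133 mg/L.
Mixed L₀ = (26.3×4.92 + 0.802×117)/(27.10) = 223.2/27.10 = 8.237 mg/L.
Initial deficit D₀ = C_s − DO₀ = 8.16 − 6.133 = 2.027 mg/L.
t_c = (1/0.2530) ln[(0.379/0.126)(1 − 2.027×0.2530/(0.126×8.237))] = 3.953 × ln(1.522) = 1.659 d.
D_c = (0.126/0.379) × 8.237 × e^(−0.126×1.659) = 0.3325 × 8.237 × 0.8114 = 2.222 mg/L.
Minimum DO = 8.16 − 2.222 = 5.938 mg/L.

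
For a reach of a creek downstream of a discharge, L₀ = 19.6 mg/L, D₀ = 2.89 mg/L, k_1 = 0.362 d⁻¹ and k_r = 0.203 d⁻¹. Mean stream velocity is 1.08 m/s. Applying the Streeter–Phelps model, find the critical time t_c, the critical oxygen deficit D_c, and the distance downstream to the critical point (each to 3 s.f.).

t_c ≈ 3.24 d; D_c ≈ 10.8 mg/L; x_c ≈ 303 km

At the critical point dD/dt = 0, so k_1 L₀ e^(−k_1 t) = k_r D. Substituting D(t) from the Streeter–Phelps equation and solving for t gives
t_c = ln[(k_r/k_1)(1 − D₀(k_r−k_1)/(k_1 L₀))] / (k_r−k_1).
Here k_r−k_1 = -0.1590 d⁻¹ and 1 − D₀(k_r−k_1)/(k_1 L₀) = 1 − 2.89×-0.1590/(0.362×19.6) = 1.065, so
t_c = ln(0.5608 × 1.065) / -0.1590 = -0.5157 / -0.1590 = 3.243 d.
D_c = (k_1/k_r) L₀ e^(−k_1 t_c) = (0.362/0.203) × 19.6 × e^(−0.362×3.243) = 1.783 × 19.6 × 0.3091 = 10.80 mg/L.
x_c = v t_c = 1.08 m/s × 3.243 d × 86400 s/d = 302600 m ≈ 303 km.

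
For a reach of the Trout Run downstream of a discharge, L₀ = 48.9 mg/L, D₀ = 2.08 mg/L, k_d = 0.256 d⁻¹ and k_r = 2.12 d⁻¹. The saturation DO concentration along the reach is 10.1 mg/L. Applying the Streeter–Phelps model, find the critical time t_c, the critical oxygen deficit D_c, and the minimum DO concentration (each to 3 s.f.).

t_c ≈ 0.935 d; D_c ≈ 4.65 mg/L; min DO ≈ 5.45 mg/L

At the critical point dD/dt = 0, so k_d L₀ e^(−k_d t) = k_r D. Substituting D(t) from the Streeter–Phelps equation and solving for t gives
t_c = ln[(k_r/k_d)(1 − D₀(k_r−k_d)/(k_d L₀))] / (k_r−k_d).
Here k_r−k_d = 1.864 d⁻¹ and 1 − D₀(k_r−k_d)/(k_d L₀) = 1 − 2.08×1.864/(0.256×48.9) = 0.6903, so
t_c = ln(8.281 × 0.6903) / 1.864 = 1.743 / 1.864 = 0.9353 d.
D_c = (k_d/k_r) L₀ e^(−k_d t_c) = (0.256/2.12) × 48.9 × e^(−0.256×0.9353) = 0.1208 × 48.9 × 0.7871 = 4.648 mg/L.
Minimum DO = C_s − D_c = 10.1 − 4.648 = 5.452 mg/L.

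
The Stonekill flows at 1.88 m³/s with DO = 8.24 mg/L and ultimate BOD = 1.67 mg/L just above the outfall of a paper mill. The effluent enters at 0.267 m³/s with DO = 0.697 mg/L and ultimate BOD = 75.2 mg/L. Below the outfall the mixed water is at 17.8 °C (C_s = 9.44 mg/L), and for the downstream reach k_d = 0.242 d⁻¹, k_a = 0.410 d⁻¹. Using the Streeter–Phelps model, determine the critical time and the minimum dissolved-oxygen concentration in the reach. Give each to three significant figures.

t_c ≈ 2.26 d; minimum DO ≈ 5.75 mg/L

Mixed DO = (1.88×8.24 + 0.267×0.697)/(1.88+0.267) = 15.68/2.147 = 7.302 mg/L.
Mixed L₀ = (1.88×1.67 + 0.267×75.2)/(2.147) = 23.22/2.147 = 10.81 mg/L.
Initial deficit D₀ = C_s − DO₀ = 9.44 − 7.302 = 2.138 mg/L.
t_c = (1/0.1680) ln[(0.410/0.242)(1 − 2.138×0.1680/(0.242×10.81))] = 5.952 × ln(1.462) = 2.259 d.
D_c = (0.242/0.410) × 10.81 × e^(−0.242×2.259) = 0.5902 × 10.81 × 0.5788 = 3.695 mg/L.
Minimum DO = 9.44 − 3.695 = 5.745 mg/L.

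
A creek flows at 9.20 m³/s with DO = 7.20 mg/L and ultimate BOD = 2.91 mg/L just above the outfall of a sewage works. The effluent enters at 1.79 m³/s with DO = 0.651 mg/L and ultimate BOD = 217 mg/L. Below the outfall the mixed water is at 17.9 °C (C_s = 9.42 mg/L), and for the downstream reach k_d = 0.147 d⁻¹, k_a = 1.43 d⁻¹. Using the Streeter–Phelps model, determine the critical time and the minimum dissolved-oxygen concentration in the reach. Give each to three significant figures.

t_c ≈ 0.663 d; minimum DO ≈ 5.90 mg/L

Mixed DO = (9.20×7.20 + 1.79×0.651)/(9.20+1.79) = 67.41/10.99 = 6.133 mg/L.
Mixed L₀ = (9.20×2.91 + 1.79×217)/(10.99) = 415.2/10.99 = 37.78 mg/L.
Initial deficit D₀ = C_s − DO₀ = 9.42 − 6.133 = 3.287 mg/L.
t_c = (1/1.283) ln[(1.43/0.147)(1 − 3.287×1.283/(0.147×37.78))] = 0.7794 × ln(2.342) = 0.6632 d.
D_c = (0.147/1.43) × 37.78 × e^(−0.147×0.6632) = 0.1028 × 37.78 × 0.9071 = 3.523 mg/L.
Minimum DO = 9.42 − 3.523 = 5.897 mg/L.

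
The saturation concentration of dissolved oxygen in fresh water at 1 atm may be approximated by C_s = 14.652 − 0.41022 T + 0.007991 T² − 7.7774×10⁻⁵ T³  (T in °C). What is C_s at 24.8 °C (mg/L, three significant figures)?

C_s = 14.652 − 0.41022×24.8 + 0.007991×24.8² − 7.7774×10⁻⁵×24.8³ = 8.207 mg/L.

C_s ≈ 8.21 mg/L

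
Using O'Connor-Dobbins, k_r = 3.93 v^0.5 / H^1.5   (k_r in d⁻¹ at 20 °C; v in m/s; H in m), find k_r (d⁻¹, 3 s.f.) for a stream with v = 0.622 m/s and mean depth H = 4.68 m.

k_r = 3.93 × 0.622^0.5 / 4.68^1.5 = 3.93 × 0.7887 / 10.12 = 0.3061 d⁻¹.

k_r ≈ 0.306 d⁻¹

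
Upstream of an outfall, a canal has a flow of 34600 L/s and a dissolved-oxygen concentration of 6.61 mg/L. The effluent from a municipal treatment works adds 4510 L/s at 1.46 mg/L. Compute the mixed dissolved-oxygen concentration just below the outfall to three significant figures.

6.02 mg/L

Flow-weighted mixing: C = (Q_r C_r + Q_w C_w)/(Q_r + Q_w)
= (34600×6.61 + 4510×1.46)/(34600 + 4510) = 235300/39110 = 6.016 mg/L.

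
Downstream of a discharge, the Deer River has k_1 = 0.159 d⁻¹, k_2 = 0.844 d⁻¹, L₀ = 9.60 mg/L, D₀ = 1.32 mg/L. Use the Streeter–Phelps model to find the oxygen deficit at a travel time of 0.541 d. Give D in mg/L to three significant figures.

k_1 L₀/(k_2−k_1) = 0.159×9.60/(0.844−0.159) = 1.526/0.6850 = 2.228 mg/L.
e^(−k_1 t) = e^(−0.159×0.5410) = 0.9176; e^(−k_2 t) = e^(−0.844×0.5410) = 0.6334.
D = 2.228 × (0.9176 − 0.6334) + 1.32 × 0.6334 = 0.6332 + 0.8361 = 1.469 mg/L.

D ≈ 1.47 mg/L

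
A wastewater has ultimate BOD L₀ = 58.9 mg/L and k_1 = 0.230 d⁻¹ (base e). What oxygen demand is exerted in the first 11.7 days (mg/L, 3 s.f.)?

y ≈ 54.9 mg/L

y_t = L₀(1 − e^(−k_1 t)) = 58.9 × (1 − e^(−0.230×11.7))
= 58.9 × (1 − 0.06781) = 58.9 × 0.9322 = 54.91 mg/L.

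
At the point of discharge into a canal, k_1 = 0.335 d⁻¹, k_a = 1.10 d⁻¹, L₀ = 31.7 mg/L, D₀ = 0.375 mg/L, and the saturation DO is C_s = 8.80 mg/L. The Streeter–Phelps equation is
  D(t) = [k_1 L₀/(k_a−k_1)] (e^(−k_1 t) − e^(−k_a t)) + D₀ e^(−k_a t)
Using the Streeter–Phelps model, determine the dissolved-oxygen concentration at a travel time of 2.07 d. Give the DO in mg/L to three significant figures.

k_1 L₀/(k_a−k_1) = 0.335×31.7/(1.10−0.335) = 10.62/0.7650 = 13.88 mg/L.
e^(−k_1 t) = e^(−0.335×2.070) = 0.4998; e^(−k_a t) = e^(−1.10×2.070) = 0.1026.
D = 13.88 × (0.4998 − 0.1026) + 0.375 × 0.1026 = 5.515 + 0.03847 = 5.553 mg/L.
DO = C_s − D = 8.80 − 5.553 = 3.247 mg/L.

DO ≈ 3.25 mg/L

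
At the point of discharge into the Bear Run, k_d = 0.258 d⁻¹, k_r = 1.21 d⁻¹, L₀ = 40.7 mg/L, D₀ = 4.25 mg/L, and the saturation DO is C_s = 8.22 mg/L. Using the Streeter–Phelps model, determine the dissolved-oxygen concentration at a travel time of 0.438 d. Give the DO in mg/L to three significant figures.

k_d L₀/(k_r−k_d) = 0.258×40.7/(1.21−0.258) = 10.50/0.9520 = 11.03 mg/L.
e^(−k_d t) = e^(−0.258×0.4380) = 0.8931; e^(−k_r t) = e^(−1.21×0.4380) = 0.5886.
D = 11.03 × (0.8931 − 0.5886) + 4.25 × 0.5886 = 3.359 + 2.502 = 5.861 mg/L.
DO = C_s − D = 8.22 − 5.861 = 2.359 mg/L.

DO ≈ 2.36 mg/L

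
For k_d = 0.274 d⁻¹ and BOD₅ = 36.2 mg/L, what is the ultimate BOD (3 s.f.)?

L₀ ≈ 48.5 mg/L

BOD₅ = L₀(1 − e^(−5k_d)) ⇒ L₀ = BOD₅ / (1 − e^(−5×0.274))
= 36.2 / (1 − 0.2541) = 36.2 / 0.7459 = 48.53 mg/L.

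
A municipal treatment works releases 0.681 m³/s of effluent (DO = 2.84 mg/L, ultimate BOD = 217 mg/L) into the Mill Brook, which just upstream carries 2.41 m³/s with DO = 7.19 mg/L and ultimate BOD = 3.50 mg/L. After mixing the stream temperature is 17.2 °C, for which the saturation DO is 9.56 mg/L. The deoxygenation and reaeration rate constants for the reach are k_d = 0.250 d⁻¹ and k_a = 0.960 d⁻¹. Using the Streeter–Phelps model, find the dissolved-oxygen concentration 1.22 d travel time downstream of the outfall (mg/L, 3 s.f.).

DO ≈ 0.927 mg/L

Mixed DO = (2.41×7.19 + 0.681×2.84)/(2.41+0.681) = 19.26/3.091 = 6.232 mg/L.
Mixed L₀ = (2.41×3.50 + 0.681×217)/(3.091) = 156.2/3.091 = 50.54 mg/L.
Initial deficit D₀ = C_s − DO₀ = 9.56 − 6.232 = 3.328 mg/L.
D(1.22) = [0.250×50.54/(0.960−0.250)](e^(−0.250×1.22) − e^(−0.960×1.22)) + 3.328 e^(−0.960×1.22)
= 17.79 × (0.7371 − 0.3100) + 3.328 × 0.3100 = 8.633 mg/L.
DO = 9.56 − 8.633 = 0.9275 mg/L.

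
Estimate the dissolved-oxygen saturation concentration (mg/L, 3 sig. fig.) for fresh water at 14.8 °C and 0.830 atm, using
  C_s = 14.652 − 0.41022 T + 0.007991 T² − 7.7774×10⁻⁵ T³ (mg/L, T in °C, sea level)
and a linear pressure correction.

C_s ≈ 8.37 mg/L

At sea level: C_s = 14.652 − 0.41022×14.8 + 0.007991×14.8² − 7.7774×10⁻⁵×14.8³ = 10.08 mg/L.
Pressure correction: C_s' = 10.08 × 0.830 = 8.366 mg/L.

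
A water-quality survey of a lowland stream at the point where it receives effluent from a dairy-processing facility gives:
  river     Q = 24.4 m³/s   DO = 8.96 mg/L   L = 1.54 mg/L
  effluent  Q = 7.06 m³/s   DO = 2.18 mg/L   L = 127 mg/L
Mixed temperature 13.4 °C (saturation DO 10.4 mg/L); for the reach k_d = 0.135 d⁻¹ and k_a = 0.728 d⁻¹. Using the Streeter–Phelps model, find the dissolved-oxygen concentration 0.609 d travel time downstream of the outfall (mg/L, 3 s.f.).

Mixed DO = (24.4×8.96 + 7.06×2.18)/(24.4+7.06) = 234.0/31.46 = 7.438 mg/L.
Mixed L₀ = (24.4×1.54 + 7.06×127)/(31.46) = 934.2/31.46 = 29.69 mg/L.
Initial deficit D₀ = C_s − DO₀ = 10.4 − 7.438 = 2.962 mg/L.
D(0.609) = [0.135×29.69/(0.728−0.135)](e^(−0.135×0.609) − e^(−0.728×0.609)) + 2.962 e^(−0.728×0.609)
= 6.760 × (0.9211 − 0.6419) + 2.962 × 0.6419 = 3.788 mg/L.
DO = 10.4 − 3.788 = 6.612 mg/L.

DO ≈ 6.61 mg/L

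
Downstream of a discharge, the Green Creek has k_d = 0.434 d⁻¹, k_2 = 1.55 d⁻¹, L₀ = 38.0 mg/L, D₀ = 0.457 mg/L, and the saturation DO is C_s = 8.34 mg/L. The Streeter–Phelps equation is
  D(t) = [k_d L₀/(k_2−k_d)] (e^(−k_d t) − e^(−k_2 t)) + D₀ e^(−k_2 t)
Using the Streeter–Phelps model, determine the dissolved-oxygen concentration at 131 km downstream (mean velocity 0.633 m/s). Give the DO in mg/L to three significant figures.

Travel time t = x/v = 131 km / (0.633 m/s) = 131000 m / 0.633 m/s = 207000 s = 2.395 d.
k_d L₀/(k_2−k_d) = 0.434×38.0/(1.55−0.434) = 16.49/1.116 = 14.78 mg/L.
e^(−k_d t) = e^(−0.434×2.395) = 0.3536; e^(−k_2 t) = e^(−1.55×2.395) = 0.02441.
D = 14.78 × (0.3536 − 0.02441) + 0.457 × 0.02441 = 4.865 + 0.01116 = 4.876 mg/L.
DO = C_s − D = 8.34 − 4.876 = 3.464 mg/L.

DO ≈ 3.46 mg/L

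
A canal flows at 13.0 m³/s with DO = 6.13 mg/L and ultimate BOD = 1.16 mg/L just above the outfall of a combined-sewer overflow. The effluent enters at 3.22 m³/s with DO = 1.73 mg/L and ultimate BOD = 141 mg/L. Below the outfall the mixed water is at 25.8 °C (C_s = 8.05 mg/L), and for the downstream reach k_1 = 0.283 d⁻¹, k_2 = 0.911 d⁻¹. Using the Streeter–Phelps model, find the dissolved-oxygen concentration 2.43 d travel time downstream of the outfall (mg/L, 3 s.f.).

Mixed DO = (13.0×6.13 + 3.22×1.73)/(13.0+3.22) = 85.26/16.22 = 5.257 mg/L.
Mixed L₀ = (13.0×1.16 + 3.22×141)/(16.22) = 469.1/16.22 = 28.92 mg/L.
Initial deficit D₀ = C_s − DO₀ = 8.05 − 5.257 = 2.793 mg/L.
D(2.43) = [0.283×28.92/(0.911−0.283)](e^(−0.283×2.43) − e^(−0.911×2.43)) + 2.793 e^(−0.911×2.43)
= 13.03 × (0.5027 − 0.1093) + 2.793 × 0.1093 = 5.433 mg/L.
DO = 8.05 − 5.433 = 2.617 mg/L.

DO ≈ 2.62 mg/L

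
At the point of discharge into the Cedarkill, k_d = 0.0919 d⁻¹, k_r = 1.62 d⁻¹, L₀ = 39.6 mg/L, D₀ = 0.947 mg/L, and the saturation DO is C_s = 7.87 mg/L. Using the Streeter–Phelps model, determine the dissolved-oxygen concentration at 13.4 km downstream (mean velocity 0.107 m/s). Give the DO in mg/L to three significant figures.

DO ≈ 5.92 mg/L

Travel time t = x/v = 13.4 km / (0.107 m/s) = 13400 m / 0.107 m/s = 125200 s = 1.449 d.
k_d L₀/(k_r−k_d) = 0.0919×39.6/(1.62−0.0919) = 3.639/1.528 = 2.382 mg/L.
e^(−k_d t) = e^(−0.0919×1.449) = 0.8753; e^(−k_r t) = e^(−1.62×1.449) = 0.09555.
D = 2.382 × (0.8753 − 0.09555) + 0.947 × 0.09555 = 1.857 + 0.09048 = 1.947 mg/L.
DO = C_s − D = 7.87 − 1.947 = 5.923 mg/L.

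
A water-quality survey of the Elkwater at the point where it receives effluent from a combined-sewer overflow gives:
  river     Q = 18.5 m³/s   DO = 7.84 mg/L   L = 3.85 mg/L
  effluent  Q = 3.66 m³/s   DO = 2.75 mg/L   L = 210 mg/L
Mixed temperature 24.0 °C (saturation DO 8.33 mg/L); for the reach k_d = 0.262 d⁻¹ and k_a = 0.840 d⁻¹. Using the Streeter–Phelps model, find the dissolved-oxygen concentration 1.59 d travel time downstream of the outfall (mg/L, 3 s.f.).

DO ≈ 1.17 mg/L

Mixed DO = (18.5×7.84 + 3.66×2.75)/(18.5+3.66) = 155.1/22.16 = 6.999 mg/L.
Mixed L₀ = (18.5×3.85 + 3.66×210)/(22.16) = 839.8/22.16 = 37.90 mg/L.
Initial deficit D₀ = C_s − DO₀ = 8.33 − 6.999 = 1.331 mg/L.
D(1.59) = [0.262×37.90/(0.840−0.262)](e^(−0.262×1.59) − e^(−0.840×1.59)) + 1.331 e^(−0.840×1.59)
= 17.18 × (0.6593 − 0.2630) + 1.331 × 0.2630 = 7.158 mg/L.
DO = 8.33 − 7.158 = 1.172 mg/L.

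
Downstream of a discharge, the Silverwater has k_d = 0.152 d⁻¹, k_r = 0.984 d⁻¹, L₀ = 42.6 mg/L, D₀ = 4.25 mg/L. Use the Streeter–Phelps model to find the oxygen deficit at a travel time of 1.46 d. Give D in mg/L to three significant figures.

k_d L₀/(k_r−k_d) = 0.152×42.6/(0.984−0.152) = 6.475/0.8320 = 7.783 mg/L.
e^(−k_d t) = e^(−0.152×1.460) = 0.8010; e^(−k_r t) = e^(−0.984×1.460) = 0.2377.
D = 7.783 × (0.8010 − 0.2377) + 4.25 × 0.2377 = 4.384 + 1.010 = 5.394 mg/L.

D ≈ 5.39 mg/L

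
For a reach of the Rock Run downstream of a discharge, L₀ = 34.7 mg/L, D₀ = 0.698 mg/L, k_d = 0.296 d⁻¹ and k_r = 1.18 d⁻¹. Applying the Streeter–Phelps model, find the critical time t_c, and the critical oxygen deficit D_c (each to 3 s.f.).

With k_r/k_d = 3.986 and 1 − D₀(k_r−k_d)/(k_d L₀) = 0.9399,
t_c = ln(3.986 × 0.9399) / (1.18 − 0.296) = ln(3.747) / 0.8840 = 1.321/0.8840 = 1.494 d.
L(t_c) = L₀ e^(−k_d t_c) = 34.7 × 0.6425 = 22.30 mg/L, and at the critical point k_r D_c = k_d L, so D_c = (0.296/1.18) × 22.30 = 5.593 mg/L.

t_c ≈ 1.49 d; D_c ≈ 5.59 mg/L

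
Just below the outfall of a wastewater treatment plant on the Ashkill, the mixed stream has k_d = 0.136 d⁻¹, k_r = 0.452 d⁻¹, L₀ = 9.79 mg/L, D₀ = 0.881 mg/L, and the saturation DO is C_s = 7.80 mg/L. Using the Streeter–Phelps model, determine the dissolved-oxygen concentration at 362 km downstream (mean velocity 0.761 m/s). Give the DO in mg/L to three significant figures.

Travel time t = x/v = 362 km / (0.761 m/s) = 362000 m / 0.761 m/s = 475700 s = 5.506 d.
k_d L₀/(k_r−k_d) = 0.136×9.79/(0.452−0.136) = 1.331/0.3160 = 4.213 mg/L.
e^(−k_d t) = e^(−0.136×5.506) = 0.4729; e^(−k_r t) = e^(−0.452×5.506) = 0.08303.
D = 4.213 × (0.4729 − 0.08303) + 0.881 × 0.08303 = 1.643 + 0.07315 = 1.716 mg/L.
DO = C_s − D = 7.80 − 1.716 = 6.084 mg/L.

DO ≈ 6.08 mg/L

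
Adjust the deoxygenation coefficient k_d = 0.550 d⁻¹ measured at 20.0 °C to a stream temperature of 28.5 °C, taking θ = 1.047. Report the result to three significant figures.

k_d(T₂) = k_d(T₁) · θ^(T₂−T₁) = 0.550 × 1.047^(28.5−20.0)
= 0.550 × 1.047^8.50 = 0.550 × 1.478 = 0.8127 d⁻¹.

k_d ≈ 0.813 d⁻¹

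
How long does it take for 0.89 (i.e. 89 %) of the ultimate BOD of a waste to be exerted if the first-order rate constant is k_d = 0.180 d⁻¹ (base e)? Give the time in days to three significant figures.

y/L₀ = 1 − e^(−k_d t) = 0.89 ⇒ e^(−k_d t) = 0.110
t = −ln(0.110) / 0.180 = 2.207 / 0.180 = 12.26 d.

t ≈ 12.3 d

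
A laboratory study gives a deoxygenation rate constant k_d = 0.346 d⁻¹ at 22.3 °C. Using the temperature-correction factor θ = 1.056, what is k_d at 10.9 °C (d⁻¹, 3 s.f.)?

k_d ≈ 0.186 d⁻¹

k_d(T₂) = k_d(T₁) · θ^(T₂−T₁) = 0.346 × 1.056^(10.9−22.3)
= 0.346 × 1.056^-11.4 = 0.346 × 0.5373 = 0.1859 d⁻¹.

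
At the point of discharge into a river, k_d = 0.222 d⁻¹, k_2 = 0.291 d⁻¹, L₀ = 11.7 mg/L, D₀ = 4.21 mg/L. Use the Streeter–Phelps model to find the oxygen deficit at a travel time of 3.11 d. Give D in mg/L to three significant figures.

D ≈ 5.35 mg/L

k_d L₀/(k_2−k_d) = 0.222×11.7/(0.291−0.222) = 2.597/0.06900 = 37.64 mg/L.
e^(−k_d t) = e^(−0.222×3.110) = 0.5014; e^(−k_2 t) = e^(−0.291×3.110) = 0.4045.
D = 37.64 × (0.5014 − 0.4045) + 4.21 × 0.4045 = 3.645 + 1.703 = 5.348 mg/L.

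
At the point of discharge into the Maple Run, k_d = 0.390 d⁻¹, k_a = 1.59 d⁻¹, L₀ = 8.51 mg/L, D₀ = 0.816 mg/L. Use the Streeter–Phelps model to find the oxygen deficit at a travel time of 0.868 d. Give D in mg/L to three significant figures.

k_d L₀/(k_a−k_d) = 0.390×8.51/(1.59−0.390) = 3.319/1.200 = 2.766 mg/L.
e^(−k_d t) = e^(−0.390×0.8680) = 0.7128; e^(−k_a t) = e^(−1.59×0.8680) = 0.2515.
D = 2.766 × (0.7128 − 0.2515) + 0.816 × 0.2515 = 1.276 + 0.2053 = 1.481 mg/L.

D ≈ 1.48 mg/L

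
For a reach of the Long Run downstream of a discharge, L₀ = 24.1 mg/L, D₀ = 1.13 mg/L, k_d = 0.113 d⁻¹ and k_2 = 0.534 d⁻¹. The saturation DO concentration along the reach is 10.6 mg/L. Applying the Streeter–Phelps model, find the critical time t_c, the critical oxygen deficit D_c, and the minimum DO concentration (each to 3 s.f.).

t_c ≈ 3.23 d; D_c ≈ 3.54 mg/L; min DO ≈ 7.06 mg/L

At the critical point dD/dt = 0, so k_d L₀ e^(−k_d t) = k_2 D. Substituting D(t) from the Streeter–Phelps equation and solving for t gives
t_c = ln[(k_2/k_d)(1 − D₀(k_2−k_d)/(k_d L₀))] / (k_2−k_d).
Here k_2−k_d = 0.4210 d⁻¹ and 1 − D₀(k_2−k_d)/(k_d L₀) = 1 − 1.13×0.4210/(0.113×24.1) = 0.8253, so
t_c = ln(4.726 × 0.8253) / 0.4210 = 1.361 / 0.4210 = 3.233 d.
L(t_c) = L₀ e^(−k_d t_c) = 24.1 × 0.6940 = 16.72 mg/L, and at the critical point k_2 D_c = k_d L, so D_c = (0.113/0.534) × 16.72 = 3.539 mg/L.
Minimum DO = C_s − D_c = 10.6 − 3.539 = 7.061 mg/L.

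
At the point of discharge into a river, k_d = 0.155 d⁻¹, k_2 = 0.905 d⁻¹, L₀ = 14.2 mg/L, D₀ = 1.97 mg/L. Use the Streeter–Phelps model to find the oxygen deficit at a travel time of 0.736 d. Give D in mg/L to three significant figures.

D ≈ 2.12 mg/L

k_d L₀/(k_2−k_d) = 0.155×14.2/(0.905−0.155) = 2.201/0.7500 = 2.935 mg/L.
e^(−k_d t) = e^(−0.155×0.7360) = 0.8922; e^(−k_2 t) = e^(−0.905×0.7360) = 0.5137.
D = 2.935 × (0.8922 − 0.5137) + 1.97 × 0.5137 = 1.111 + 1.012 = 2.123 mg/L.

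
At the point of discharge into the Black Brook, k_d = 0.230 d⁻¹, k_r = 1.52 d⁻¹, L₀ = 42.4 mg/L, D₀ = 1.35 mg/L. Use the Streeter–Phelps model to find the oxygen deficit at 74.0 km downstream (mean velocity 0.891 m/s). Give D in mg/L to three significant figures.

Travel time t = x/v = 74.0 km / (0.891 m/s) = 74000 m / 0.891 m/s = 83050 s = 0.9613 d.
k_d L₀/(k_r−k_d) = 0.230×42.4/(1.52−0.230) = 9.752/1.290 = 7.560 mg/L.
e^(−k_d t) = e^(−0.230×0.9613) = 0.8016; e^(−k_r t) = e^(−1.52×0.9613) = 0.2320.
D = 7.560 × (0.8016 − 0.2320) + 1.35 × 0.2320 = 4.307 + 0.3132 = 4.620 mg/L.

D ≈ 4.62 mg/L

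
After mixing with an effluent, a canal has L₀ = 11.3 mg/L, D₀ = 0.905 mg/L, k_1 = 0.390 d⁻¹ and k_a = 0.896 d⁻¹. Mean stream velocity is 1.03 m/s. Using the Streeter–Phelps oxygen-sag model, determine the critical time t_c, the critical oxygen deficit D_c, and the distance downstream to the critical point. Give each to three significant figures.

t_c ≈ 1.43 d; D_c ≈ 2.82 mg/L; x_c ≈ 127 km

t_c = [1/(k_a−k_1)] ln[(k_a/k_1)(1 − D₀(k_a−k_1)/(k_1 L₀))]
= [1/(0.896−0.390)] ln[(0.896/0.390)(1 − 0.905×0.5060/(0.390×11.3))]
= (1/0.5060) ln[2.297 × 0.8961] = 1.976 × ln(2.059) = 1.976 × 0.7221 = 1.427 d.
D_c = (k_1/k_a) L₀ e^(−k_1 t_c) = (0.390/0.896) × 11.3 × e^(−0.390×1.427) = 0.4353 × 11.3 × 0.5732 = 2.819 mg/L.
x_c = v t_c = 1.03 m/s × 1.427 d × 86400 s/d = 127000 m ≈ 127 km.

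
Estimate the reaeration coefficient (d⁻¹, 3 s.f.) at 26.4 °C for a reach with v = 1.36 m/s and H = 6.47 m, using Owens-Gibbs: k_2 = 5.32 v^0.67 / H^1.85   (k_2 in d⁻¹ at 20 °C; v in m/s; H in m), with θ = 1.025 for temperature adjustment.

k_2 ≈ 0.242 d⁻¹

k_2(20) = 5.32 × 1.36^0.67 / 6.47^1.85 = 5.32 × 1.229 / 31.64 = 0.2066 d⁻¹.
k_2(26.4) = 0.2066 × 1.025^(26.4−20) = 0.2066 × 1.171 = 0.2420 d⁻¹.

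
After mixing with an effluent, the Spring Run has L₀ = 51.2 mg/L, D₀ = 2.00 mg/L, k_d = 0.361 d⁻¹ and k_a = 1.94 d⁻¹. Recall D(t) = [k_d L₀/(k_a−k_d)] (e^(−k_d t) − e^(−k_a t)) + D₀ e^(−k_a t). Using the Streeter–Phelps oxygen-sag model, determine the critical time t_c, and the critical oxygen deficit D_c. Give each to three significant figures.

t_c ≈ 0.946 d; D_c ≈ 6.77 mg/L

t_c = [1/(k_a−k_d)] ln[(k_a/k_d)(1 − D₀(k_a−k_d)/(k_d L₀))]
= [1/(1.94−0.361)] ln[(1.94/0.361)(1 − 2.00×1.579/(0.361×51.2))]
= (1/1.579) ln[5.374 × 0.8291] = 0.6333 × ln(4.456) = 0.6333 × 1.494 = 0.9463 d.
D_c = (k_d/k_a) L₀ e^(−k_d t_c) = (0.361/1.94) × 51.2 × e^(−0.361×0.9463) = 0.1861 × 51.2 × 0.7106 = 6.770 mg/L.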